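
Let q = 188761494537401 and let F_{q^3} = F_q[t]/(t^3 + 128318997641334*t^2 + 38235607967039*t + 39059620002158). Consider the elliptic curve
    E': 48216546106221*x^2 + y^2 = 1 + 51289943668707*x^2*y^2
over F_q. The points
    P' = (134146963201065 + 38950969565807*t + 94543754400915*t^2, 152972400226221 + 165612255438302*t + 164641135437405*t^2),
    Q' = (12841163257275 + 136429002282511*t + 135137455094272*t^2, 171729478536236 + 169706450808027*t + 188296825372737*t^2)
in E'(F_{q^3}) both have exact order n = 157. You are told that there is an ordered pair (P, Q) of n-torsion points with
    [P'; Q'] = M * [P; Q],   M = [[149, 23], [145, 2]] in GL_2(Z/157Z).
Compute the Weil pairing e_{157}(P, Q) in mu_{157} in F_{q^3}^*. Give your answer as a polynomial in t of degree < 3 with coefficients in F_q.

Since e_{157}(P,P)=e_{157}(Q,Q)=1 and e_{157}(Q,P)=e_{157}(P,Q)^{-1}, expanding e_{157}(149*P + 23*Q,145*P + 2*Q) leaves e(P,Q)^det(M).
det(M) mod 157 = 103; its inverse in (Z/157)^* is 125 (check: 103*125 mod 157 = 1).
Edwards->Montgomery: u=(1+y)/(1-y), v=u/x -> 144597900519920v^2=u^3+38943285117566u^2+u; then x_W=93612397878079u+16584414962488: y^2=x^3+176339474967571*x+1164526811639.
Run Miller on y^2=x^3+176339474967571*x+1164526811639 over F_{188761494537401}: ladder 10011101 (8 bits); e = f_P(D_Q)/f_Q(D_P).
f_P(D_Q)/f_Q(D_P) = 118491211370867 + 108815751838870*t + 130159283246657*t^2.
Hence e(P,Q) = 116029436543791 + 138946621948465*t + 130408185193889*t^2 in F_{188761494537401^3}^*.

116029436543791 + 138946621948465*t + 130408185193889*t^2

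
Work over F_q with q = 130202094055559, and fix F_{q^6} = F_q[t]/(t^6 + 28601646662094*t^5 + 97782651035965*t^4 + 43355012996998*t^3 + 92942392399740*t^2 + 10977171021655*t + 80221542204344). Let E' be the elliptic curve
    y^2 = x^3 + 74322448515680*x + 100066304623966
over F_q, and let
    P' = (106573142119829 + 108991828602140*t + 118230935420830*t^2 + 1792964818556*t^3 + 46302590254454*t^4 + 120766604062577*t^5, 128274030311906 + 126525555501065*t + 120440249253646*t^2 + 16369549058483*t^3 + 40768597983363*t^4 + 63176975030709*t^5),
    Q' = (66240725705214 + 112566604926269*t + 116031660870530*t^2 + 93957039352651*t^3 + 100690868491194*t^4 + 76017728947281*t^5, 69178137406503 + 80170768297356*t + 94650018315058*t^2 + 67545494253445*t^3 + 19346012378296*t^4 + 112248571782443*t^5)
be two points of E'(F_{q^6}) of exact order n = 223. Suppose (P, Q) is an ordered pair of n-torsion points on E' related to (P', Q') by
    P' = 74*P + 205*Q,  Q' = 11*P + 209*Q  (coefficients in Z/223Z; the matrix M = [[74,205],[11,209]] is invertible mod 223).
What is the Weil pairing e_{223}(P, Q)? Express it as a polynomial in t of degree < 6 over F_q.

Since e_{223}(P,P)=e_{223}(Q,Q)=1 and e_{223}(Q,P)=e_{223}(P,Q)^{-1}, expanding e_{223}(74*P + 205*Q,11*P + 209*Q) leaves e(P,Q)^det(M).
Inverting 54 mod 223: 95. Thus e_{223}(P,Q) = e(P',Q')^{95}.
n = 223 = (11011111)_2 (8 bits, wt 7); accumulate f_{223,P'}(Q'+S)/f_{223,P'}(S) along the 7-step ladder.
e_{223}(P',Q') = 89957538081101 + 8312146135039*t + 28227311258661*t^2 + 126866774444064*t^3 + 93821533591265*t^4 + 118861132460335*t^5.
e_{223}(P,Q) = (89957538081101 + 8312146135039*t + 28227311258661*t^2 + 126866774444064*t^3 + 93821533591265*t^4 + 118861132460335*t^5)^{95} = 102206507221802 + 100922382461087*t + 16655851133945*t^2 + 78899173035907*t^3 + 118706495214781*t^4 + 109054227363839*t^5.

102206507221802 + 100922382461087*t + 16655851133945*t^2 + 78899173035907*t^3 + 118706495214781*t^4 + 109054227363839*t^5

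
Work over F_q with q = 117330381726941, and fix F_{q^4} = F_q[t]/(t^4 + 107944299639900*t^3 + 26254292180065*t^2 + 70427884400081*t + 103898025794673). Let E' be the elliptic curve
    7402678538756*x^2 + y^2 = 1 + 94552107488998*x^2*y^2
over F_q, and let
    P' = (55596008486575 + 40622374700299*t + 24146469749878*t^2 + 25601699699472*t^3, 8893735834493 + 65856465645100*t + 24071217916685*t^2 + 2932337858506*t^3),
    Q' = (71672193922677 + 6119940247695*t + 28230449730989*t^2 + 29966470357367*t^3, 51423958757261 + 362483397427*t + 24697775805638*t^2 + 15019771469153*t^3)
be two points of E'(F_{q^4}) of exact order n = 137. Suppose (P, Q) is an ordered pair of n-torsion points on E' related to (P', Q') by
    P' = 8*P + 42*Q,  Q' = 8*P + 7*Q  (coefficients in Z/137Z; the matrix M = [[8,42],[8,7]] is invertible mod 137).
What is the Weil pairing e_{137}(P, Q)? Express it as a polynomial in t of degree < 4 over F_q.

115992385662531 + 55225358844784*t + 90651403652549*t^2 + 72384607322414*t^3

Since e_{137}(P,P)=e_{137}(Q,Q)=1 and e_{137}(Q,P)=e_{137}(P,Q)^{-1}, expanding e_{137}(8*P + 42*Q,8*P + 7*Q) leaves e(P,Q)^det(M).
So e_{137}(P,Q) = e_{137}(P',Q')^{114}, since 131*114 = 1 mod 137.
Edwards->Montgomery: u=(1+y)/(1-y), v=u/x -> 10995933671043v^2=u^3+83229839304206u^2+u; then x_W=36877833625910u+16992464337959: y^2=x^3+36073414368737*x+85600968317095.
Run Miller on y^2=x^3+36073414368737*x+85600968317095 over F_{117330381726941}: ladder 10001001 (8 bits); e = f_P(D_Q)/f_Q(D_P).
Result: e(P',Q') = 78943963250879 + 96629295603915*t + 90060211603588*t^2 + 84961203435700*t^3.
Thus e_{137}(P,Q) = 115992385662531 + 55225358844784*t + 90651403652549*t^2 + 72384607322414*t^3.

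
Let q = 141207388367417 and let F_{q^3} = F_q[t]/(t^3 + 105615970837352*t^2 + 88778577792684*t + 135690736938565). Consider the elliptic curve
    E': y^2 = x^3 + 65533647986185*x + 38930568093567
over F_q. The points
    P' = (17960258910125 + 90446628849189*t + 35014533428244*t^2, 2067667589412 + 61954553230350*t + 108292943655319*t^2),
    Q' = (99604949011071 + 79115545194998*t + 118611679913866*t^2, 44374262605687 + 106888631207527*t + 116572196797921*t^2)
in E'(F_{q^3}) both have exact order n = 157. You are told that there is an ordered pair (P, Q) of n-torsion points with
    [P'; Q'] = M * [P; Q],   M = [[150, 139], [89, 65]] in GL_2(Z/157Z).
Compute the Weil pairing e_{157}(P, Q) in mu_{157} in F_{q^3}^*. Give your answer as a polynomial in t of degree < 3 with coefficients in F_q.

Alternating bilinearity on E[157] (values in mu_{157} in F_{141207388367417^3}) gives e(P',Q') = e(P,Q)^det(M).
det(M) mod 157 = 48; its inverse in (Z/157)^* is 36 (check: 48*36 mod 157 = 1).
n = 157 = (10011101)_2 (8 bits, wt 5); accumulate f_{157,P'}(Q'+S)/f_{157,P'}(S) along the 7-step ladder.
Result: e(P',Q') = 31120713984827 + 16122284153660*t + 51562615612105*t^2.
Thus e_{157}(P,Q) = 131484791124644 + 75544514029334*t + 78808743017045*t^2.

131484791124644 + 75544514029334*t + 78808743017045*t^2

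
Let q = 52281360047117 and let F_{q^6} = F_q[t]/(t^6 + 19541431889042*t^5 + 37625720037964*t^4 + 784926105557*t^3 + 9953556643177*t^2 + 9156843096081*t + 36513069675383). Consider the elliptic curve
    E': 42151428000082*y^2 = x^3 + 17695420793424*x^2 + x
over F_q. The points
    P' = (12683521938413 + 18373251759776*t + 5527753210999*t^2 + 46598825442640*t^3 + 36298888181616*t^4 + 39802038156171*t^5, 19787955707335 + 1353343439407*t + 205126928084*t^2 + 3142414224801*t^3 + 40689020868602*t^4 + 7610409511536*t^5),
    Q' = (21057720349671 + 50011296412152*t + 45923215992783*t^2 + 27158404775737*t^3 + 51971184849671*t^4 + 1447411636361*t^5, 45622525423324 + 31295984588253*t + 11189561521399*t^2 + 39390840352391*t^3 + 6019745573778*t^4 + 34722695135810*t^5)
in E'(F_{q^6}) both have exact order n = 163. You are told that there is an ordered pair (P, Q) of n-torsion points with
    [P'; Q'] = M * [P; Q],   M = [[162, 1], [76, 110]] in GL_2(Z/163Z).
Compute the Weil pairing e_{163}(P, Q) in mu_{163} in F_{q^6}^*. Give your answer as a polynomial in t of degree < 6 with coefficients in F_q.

51473346349288 + 39054523570487*t + 17186739377857*t^2 + 35911312241932*t^3 + 47891037113466*t^4 + 28008273114245*t^5

Under M = [[162,1],[76,110]] in GL_2(Z/163), e_{163}(P',Q') = e_{163}(P,Q)^(162*110-1*76 mod 163).
162*110 - 1*76 = 17744; reduced mod 163: det = 140, inverse 85.
(x,y)|->(8832337047726x+47156831929711,8832337047726y) sends E' to y^2=x^3+27419840519006*x+5435244213752.
Miller loop for e_{163} over F_{52281360047117^6}: bits of 163 = 10100011; 7 double steps + 3 add steps, l/v at each.
Result: e(P',Q') = 6690120844092 + 31031407491068*t + 23849846818460*t^2 + 10155662026696*t^3 + 21125748523891*t^4 + 18220352254043*t^5.
Raise to 85: e(P,Q) = 51473346349288 + 39054523570487*t + 17186739377857*t^2 + 35911312241932*t^3 + 47891037113466*t^4 + 28008273114245*t^5 in mu_{163}.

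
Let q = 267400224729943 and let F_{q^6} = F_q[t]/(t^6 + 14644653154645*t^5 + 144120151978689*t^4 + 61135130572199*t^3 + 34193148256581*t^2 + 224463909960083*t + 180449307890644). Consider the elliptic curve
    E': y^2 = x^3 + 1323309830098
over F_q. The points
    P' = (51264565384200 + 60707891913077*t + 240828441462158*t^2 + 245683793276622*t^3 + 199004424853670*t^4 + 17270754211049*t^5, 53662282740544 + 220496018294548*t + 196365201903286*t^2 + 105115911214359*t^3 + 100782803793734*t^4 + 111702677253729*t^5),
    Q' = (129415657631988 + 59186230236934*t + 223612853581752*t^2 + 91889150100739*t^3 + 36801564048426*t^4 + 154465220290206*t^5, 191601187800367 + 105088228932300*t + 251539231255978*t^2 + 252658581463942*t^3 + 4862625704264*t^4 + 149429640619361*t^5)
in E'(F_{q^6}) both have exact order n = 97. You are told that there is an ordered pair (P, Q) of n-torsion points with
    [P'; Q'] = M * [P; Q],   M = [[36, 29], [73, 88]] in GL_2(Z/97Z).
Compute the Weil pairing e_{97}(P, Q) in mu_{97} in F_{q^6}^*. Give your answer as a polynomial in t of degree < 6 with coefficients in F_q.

e_{97}(aP+bQ,cP+dQ) = e_{97}(P,Q)^(ad-bc); with (a,b,c,d)=(36,29,73,88) this gives the det-97 law.
So e_{97}(P,Q) = e_{97}(P',Q')^{6}, since 81*6 = 1 mod 97.
Miller loop for e_{97} over F_{267400224729943^6}: bits of 97 = 1100001; 6 double steps + 2 add steps, l/v at each.
f_P(D_Q)/f_Q(D_P) = 126846073482800 + 203982440928263*t + 149519107327307*t^2 + 249548625942405*t^3 + 84734594532311*t^4 + 74885295573595*t^5.
Thus e_{97}(P,Q) = 18950222726164 + 136132376853740*t + 113856611558623*t^2 + 182149255957296*t^3 + 136159403683383*t^4 + 3261379604205*t^5.

18950222726164 + 136132376853740*t + 113856611558623*t^2 + 182149255957296*t^3 + 136159403683383*t^4 + 3261379604205*t^5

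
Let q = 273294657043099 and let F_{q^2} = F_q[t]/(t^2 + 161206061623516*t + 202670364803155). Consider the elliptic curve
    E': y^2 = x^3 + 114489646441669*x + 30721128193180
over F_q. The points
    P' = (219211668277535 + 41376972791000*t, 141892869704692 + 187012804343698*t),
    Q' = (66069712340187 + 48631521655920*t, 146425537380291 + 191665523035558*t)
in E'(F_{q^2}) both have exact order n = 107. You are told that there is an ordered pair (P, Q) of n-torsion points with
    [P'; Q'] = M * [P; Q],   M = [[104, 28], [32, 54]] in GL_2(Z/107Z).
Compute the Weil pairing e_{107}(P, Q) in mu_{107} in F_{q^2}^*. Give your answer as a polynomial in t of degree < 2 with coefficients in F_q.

e_{107}(aP+bQ,cP+dQ) = e_{107}(P,Q)^(ad-bc); with (a,b,c,d)=(104,28,32,54) this gives the det-107 law.
So e_{107}(P,Q) = e_{107}(P',Q')^{9}, since 12*9 = 1 mod 107.
Double-and-add over 1101011: 7-1 doublings, 5-1 additions; each step l_{T,T}/v_{2T} or l_{T,P'}/v at Q'+S for random S.
e_{107}(P',Q') = 75105635394582 + 62213506867736*t.
e_{107}(P,Q) = (75105635394582 + 62213506867736*t)^{9} = 40048257878494 + 237773561529051*t.

40048257878494 + 237773561529051*t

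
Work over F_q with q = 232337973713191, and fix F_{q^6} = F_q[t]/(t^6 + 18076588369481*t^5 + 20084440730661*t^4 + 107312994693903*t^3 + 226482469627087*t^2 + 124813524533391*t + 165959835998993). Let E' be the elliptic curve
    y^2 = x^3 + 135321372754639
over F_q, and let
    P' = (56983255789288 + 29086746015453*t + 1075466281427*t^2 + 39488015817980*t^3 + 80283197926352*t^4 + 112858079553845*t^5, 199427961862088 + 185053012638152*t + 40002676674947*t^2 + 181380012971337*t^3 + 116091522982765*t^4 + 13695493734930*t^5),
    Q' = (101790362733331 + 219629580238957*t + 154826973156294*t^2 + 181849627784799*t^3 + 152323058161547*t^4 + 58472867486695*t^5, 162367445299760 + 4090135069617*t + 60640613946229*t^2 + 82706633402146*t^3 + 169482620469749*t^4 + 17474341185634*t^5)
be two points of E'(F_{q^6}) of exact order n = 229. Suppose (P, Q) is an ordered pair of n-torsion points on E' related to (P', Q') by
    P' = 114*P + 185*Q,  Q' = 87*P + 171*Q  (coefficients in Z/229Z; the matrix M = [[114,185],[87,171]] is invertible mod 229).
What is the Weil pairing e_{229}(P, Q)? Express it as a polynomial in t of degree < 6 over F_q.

116032961642959 + 161336948178790*t + 51436069643515*t^2 + 7667230788568*t^3 + 139267381316263*t^4 + 178070637464882*t^5

The 229-Weil pairing on E[229] over F_{232337973713191} is alternating-bilinear: e_{229}(P',Q') = e_{229}(P,Q)^det(M).
Hence e(P,Q) = e(P',Q')^{159} where 159 = 193^{-1} mod 229.
n = 229 = (11100101)_2 (8 bits, wt 5); accumulate f_{229,P'}(Q'+S)/f_{229,P'}(S) along the 7-step ladder.
So e_{229}(P',Q') = 105343517279994 + 28927651393121*t + 54662225005161*t^2 + 145497472067400*t^3 + 177434420916332*t^4 + 222372304473600*t^5.
(105343517279994 + 28927651393121*t + 54662225005161*t^2 + 145497472067400*t^3 + 177434420916332*t^4 + 222372304473600*t^5)^{159} mod (232337973713191,f) = 116032961642959 + 161336948178790*t + 51436069643515*t^2 + 7667230788568*t^3 + 139267381316263*t^4 + 178070637464882*t^5.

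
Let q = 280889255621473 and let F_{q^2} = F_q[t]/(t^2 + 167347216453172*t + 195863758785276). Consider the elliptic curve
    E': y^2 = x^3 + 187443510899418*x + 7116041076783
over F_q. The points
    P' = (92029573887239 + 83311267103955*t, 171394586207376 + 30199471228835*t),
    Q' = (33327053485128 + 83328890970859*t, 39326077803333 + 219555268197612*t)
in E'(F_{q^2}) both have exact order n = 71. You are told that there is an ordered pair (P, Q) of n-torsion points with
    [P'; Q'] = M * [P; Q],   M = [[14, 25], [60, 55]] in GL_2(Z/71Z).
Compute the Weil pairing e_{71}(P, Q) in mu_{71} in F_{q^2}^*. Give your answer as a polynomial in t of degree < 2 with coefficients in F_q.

The 71-Weil pairing on E[71] over F_{280889255621473} is alternating-bilinear: e_{71}(P',Q') = e_{71}(P,Q)^det(M).
det(M) mod 71 = 51; its inverse in (Z/71)^* is 39 (check: 51*39 mod 71 = 1).
Run Miller on y^2=x^3+187443510899418*x+7116041076783 over F_{280889255621473}: ladder 1000111 (7 bits); e = f_P(D_Q)/f_Q(D_P).
e_{71}(P',Q') = 227968343716934 + 107912771450397*t.
Thus e_{71}(P,Q) = 77675090829024 + 71770437110371*t.

77675090829024 + 71770437110371*t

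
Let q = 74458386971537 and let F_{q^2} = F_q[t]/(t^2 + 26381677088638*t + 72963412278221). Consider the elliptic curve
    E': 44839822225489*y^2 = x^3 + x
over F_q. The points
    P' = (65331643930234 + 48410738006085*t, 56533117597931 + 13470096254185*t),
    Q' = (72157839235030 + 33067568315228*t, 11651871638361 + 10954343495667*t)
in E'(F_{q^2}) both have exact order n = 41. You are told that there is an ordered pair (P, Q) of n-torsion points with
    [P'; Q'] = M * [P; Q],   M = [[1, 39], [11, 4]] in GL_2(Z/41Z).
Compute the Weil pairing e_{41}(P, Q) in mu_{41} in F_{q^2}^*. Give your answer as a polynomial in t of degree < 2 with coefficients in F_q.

e_{41} is bilinear + alternating on E[41], so e_{41}(1*P + 39*Q, 11*P + 4*Q) = e_{41}(P,Q)^(1*4-39*11).
Inverting 26 mod 41: 30. Thus e_{41}(P,Q) = e(P',Q')^{30}.
(x,y)|->(20914127432711x,20914127432711y) sends E' to y^2=x^3+66652447374863*x.
Miller loop for e_{41} over F_{74458386971537^2}: bits of 41 = 101001; 5 double steps + 2 add steps, l/v at each.
e_{41}(P',Q') = 47582384661032 + 16103341295089*t.
Thus e_{41}(P,Q) = 18827310991346 + 60766241870971*t.

18827310991346 + 60766241870971*t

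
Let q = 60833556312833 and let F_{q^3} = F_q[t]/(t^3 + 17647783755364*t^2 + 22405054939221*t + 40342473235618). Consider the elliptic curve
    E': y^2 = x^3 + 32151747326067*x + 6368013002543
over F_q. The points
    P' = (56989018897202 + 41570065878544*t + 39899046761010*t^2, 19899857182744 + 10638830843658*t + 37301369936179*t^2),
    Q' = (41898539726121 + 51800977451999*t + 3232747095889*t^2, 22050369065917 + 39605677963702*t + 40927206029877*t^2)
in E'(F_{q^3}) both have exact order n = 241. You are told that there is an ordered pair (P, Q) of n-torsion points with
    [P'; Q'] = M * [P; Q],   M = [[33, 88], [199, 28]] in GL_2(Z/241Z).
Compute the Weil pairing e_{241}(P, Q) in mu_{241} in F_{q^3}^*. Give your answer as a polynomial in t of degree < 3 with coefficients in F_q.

9224247963194 + 21865999926797*t + 26045122954037*t^2

e_{241} is bilinear + alternating on E[241], so e_{241}(33*P + 88*Q, 199*P + 28*Q) = e_{241}(P,Q)^(33*28-88*199).
Hence e(P,Q) = e(P',Q')^{194} where 194 = 41^{-1} mod 241.
n = 241 = (11110001)_2 (8 bits, wt 5); accumulate f_{241,P'}(Q'+S)/f_{241,P'}(S) along the 7-step ladder.
f_P(D_Q)/f_Q(D_P) = 36768905167147 + 46788016438073*t + 40785085654156*t^2.
(36768905167147 + 46788016438073*t + 40785085654156*t^2)^{194} mod (60833556312833,f) = 9224247963194 + 21865999926797*t + 26045122954037*t^2.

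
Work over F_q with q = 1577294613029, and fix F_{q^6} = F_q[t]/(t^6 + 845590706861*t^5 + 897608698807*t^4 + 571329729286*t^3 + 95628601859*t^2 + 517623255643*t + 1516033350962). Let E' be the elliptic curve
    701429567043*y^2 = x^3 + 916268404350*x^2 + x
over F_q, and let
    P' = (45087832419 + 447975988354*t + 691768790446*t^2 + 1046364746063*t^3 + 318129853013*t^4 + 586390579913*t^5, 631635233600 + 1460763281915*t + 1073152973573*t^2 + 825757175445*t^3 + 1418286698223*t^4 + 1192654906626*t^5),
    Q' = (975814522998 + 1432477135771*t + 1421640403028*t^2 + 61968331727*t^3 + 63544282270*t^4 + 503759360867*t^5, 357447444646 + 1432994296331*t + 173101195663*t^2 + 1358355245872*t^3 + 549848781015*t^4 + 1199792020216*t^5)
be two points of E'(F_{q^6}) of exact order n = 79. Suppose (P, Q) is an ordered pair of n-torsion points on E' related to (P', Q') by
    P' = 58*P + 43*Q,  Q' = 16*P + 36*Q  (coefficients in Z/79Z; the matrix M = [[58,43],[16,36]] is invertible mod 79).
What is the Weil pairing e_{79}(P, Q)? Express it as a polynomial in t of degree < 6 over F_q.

Since e_{79}(P,P)=e_{79}(Q,Q)=1 and e_{79}(Q,P)=e_{79}(P,Q)^{-1}, expanding e_{79}(58*P + 43*Q,16*P + 36*Q) leaves e(P,Q)^det(M).
det(M) mod 79 = 57; its inverse in (Z/79)^* is 61 (check: 57*61 mod 79 = 1).
Set x_W=302212199430*u+341310510227, y_W=302212199430*v; then E': y_W^2=x_W^3+547621789076*x_W+732752275322.
Run Miller on y^2=x^3+547621789076*x+732752275322 over F_{1577294613029}: ladder 1001111 (7 bits); e = f_P(D_Q)/f_Q(D_P).
Miller gives e_{79}(P',Q') = 1098262492802 + 1165499045498*t + 1526734556486*t^2 + 498713415439*t^3 + 538460384163*t^4 + 1169418469357*t^5 in F_{1577294613029^6}.
Raise to 61: e(P,Q) = 352092058174 + 857046289988*t + 870715979194*t^2 + 554228963847*t^3 + 1165400339565*t^4 + 926559596054*t^5 in mu_{79}.

352092058174 + 857046289988*t + 870715979194*t^2 + 554228963847*t^3 + 1165400339565*t^4 + 926559596054*t^5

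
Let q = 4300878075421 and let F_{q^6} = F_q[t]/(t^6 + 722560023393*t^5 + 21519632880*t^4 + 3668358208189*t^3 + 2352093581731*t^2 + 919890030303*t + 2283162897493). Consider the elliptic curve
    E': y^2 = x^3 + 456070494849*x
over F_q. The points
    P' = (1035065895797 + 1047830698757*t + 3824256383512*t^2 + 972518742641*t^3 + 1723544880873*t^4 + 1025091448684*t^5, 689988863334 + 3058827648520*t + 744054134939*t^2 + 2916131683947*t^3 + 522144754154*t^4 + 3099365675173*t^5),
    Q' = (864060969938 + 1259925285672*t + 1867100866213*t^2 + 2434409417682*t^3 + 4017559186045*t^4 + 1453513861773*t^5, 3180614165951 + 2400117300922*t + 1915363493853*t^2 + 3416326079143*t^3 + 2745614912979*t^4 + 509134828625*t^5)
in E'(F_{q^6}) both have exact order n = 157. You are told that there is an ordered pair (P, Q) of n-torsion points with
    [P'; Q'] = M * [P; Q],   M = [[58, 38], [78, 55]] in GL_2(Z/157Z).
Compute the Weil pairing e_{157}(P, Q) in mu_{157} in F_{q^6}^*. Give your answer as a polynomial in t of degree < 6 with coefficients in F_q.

1051146318267 + 2498482556102*t + 1823468357069*t^2 + 4252240795555*t^3 + 3108405358779*t^4 + 2995659257638*t^5

Alternating bilinearity on E[157] (values in mu_{157} in F_{4300878075421^6}) gives e(P',Q') = e(P,Q)^det(M).
So e_{157}(P,Q) = e_{157}(P',Q')^{66}, since 69*66 = 1 mod 157.
Run Miller on y^2=x^3+456070494849*x over F_{4300878075421}: ladder 10011101 (8 bits); e = f_P(D_Q)/f_Q(D_P).
Result: e(P',Q') = 923489831281 + 1851899004869*t + 101629593281*t^2 + 1156197768562*t^3 + 939399978540*t^4 + 4041666184572*t^5.
Finally e_{157}(P,Q) = 1051146318267 + 2498482556102*t + 1823468357069*t^2 + 4252240795555*t^3 + 3108405358779*t^4 + 2995659257638*t^5.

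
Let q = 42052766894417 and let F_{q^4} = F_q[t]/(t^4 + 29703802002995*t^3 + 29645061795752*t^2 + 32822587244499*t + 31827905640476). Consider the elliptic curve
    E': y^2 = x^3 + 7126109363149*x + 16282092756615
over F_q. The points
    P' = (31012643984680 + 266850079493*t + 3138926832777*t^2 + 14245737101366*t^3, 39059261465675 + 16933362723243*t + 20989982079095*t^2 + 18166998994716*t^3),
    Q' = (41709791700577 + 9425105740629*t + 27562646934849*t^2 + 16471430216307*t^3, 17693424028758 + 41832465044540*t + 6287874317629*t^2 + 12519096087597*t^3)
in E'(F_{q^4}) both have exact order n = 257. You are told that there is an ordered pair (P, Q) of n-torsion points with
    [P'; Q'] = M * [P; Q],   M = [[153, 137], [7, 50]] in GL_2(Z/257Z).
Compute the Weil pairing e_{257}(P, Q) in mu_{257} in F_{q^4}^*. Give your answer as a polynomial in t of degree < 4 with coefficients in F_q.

27512642032230 + 35004382512075*t + 32826145924409*t^2 + 6070402547516*t^3

e_{257} is bilinear + alternating on E[257], so e_{257}(153*P + 137*Q, 7*P + 50*Q) = e_{257}(P,Q)^(153*50-137*7).
Inverting 9 mod 257: 200. Thus e_{257}(P,Q) = e(P',Q')^{200}.
Run Miller on y^2=x^3+7126109363149*x+16282092756615 over F_{42052766894417}: ladder 100000001 (9 bits); e = f_P(D_Q)/f_Q(D_P).
e_{257}(P',Q') = 24732429408148 + 19431545159412*t + 19739526856175*t^2 + 26290588727709*t^3.
Thus e_{257}(P,Q) = 27512642032230 + 35004382512075*t + 32826145924409*t^2 + 6070402547516*t^3.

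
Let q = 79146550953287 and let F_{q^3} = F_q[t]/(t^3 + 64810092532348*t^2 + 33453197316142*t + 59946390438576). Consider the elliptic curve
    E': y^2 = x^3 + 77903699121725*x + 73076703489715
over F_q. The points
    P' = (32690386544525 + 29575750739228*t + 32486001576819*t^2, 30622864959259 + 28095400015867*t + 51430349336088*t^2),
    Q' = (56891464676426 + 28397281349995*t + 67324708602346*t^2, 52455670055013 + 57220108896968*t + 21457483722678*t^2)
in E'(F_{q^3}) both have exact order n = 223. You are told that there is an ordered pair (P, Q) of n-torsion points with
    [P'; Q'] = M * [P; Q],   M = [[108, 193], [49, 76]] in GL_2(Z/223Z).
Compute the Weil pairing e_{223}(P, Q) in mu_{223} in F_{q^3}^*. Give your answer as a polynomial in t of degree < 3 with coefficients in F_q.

Alternating bilinearity on E[223] (values in mu_{223} in F_{79146550953287^3}) gives e(P',Q') = e(P,Q)^det(M).
108*76 - 193*49 = -1249; reduced mod 223: det = 89, inverse 218.
Double-and-add over 11011111: 8-1 doublings, 7-1 additions; each step l_{T,T}/v_{2T} or l_{T,P'}/v at Q'+S for random S.
Miller gives e_{223}(P',Q') = 59107191208899 + 36517541986936*t + 5810376844165*t^2 in F_{79146550953287^3}.
(59107191208899 + 36517541986936*t + 5810376844165*t^2)^{218} mod (79146550953287,f) = 30068467568757 + 17739246946625*t + 39266184696616*t^2.

30068467568757 + 17739246946625*t + 39266184696616*t^2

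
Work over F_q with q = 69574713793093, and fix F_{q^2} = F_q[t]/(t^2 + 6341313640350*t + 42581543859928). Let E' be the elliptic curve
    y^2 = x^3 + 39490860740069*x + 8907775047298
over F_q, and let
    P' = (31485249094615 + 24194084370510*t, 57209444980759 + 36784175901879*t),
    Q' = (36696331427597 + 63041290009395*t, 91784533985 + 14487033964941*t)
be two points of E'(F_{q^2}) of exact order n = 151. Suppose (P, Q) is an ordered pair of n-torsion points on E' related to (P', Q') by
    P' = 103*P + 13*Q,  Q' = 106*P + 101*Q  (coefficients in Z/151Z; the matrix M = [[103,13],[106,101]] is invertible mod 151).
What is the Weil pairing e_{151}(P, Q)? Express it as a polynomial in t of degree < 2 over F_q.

The 151-Weil pairing on E[151] over F_{69574713793093} is alternating-bilinear: e_{151}(P',Q') = e_{151}(P,Q)^det(M).
So e_{151}(P,Q) = e_{151}(P',Q')^{69}, since 116*69 = 1 mod 151.
Double-and-add over 10010111: 8-1 doublings, 5-1 additions; each step l_{T,T}/v_{2T} or l_{T,P'}/v at Q'+S for random S.
Miller gives e_{151}(P',Q') = 41655824275480 + 11380124181394*t in F_{69574713793093^2}.
(41655824275480 + 11380124181394*t)^{69} mod (69574713793093,f) = 12730367080020 + 54293693845479*t.

12730367080020 + 54293693845479*t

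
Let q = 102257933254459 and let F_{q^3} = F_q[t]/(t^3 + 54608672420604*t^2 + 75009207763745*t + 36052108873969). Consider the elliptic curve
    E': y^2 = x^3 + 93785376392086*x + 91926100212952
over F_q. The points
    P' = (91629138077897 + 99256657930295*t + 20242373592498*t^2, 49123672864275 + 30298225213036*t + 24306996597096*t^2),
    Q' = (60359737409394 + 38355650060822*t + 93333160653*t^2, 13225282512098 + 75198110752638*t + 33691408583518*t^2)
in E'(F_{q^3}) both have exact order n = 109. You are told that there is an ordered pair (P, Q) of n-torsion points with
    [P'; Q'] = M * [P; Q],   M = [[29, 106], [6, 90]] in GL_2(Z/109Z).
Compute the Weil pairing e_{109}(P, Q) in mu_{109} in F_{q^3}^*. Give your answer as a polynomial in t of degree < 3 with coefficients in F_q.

Under M = [[29,106],[6,90]] in GL_2(Z/109), e_{109}(P',Q') = e_{109}(P,Q)^(29*90-106*6 mod 109).
Hence e(P,Q) = e(P',Q')^{100} where 100 = 12^{-1} mod 109.
Miller loop for e_{109} over F_{102257933254459^3}: bits of 109 = 1101101; 6 double steps + 4 add steps, l/v at each.
Miller gives e_{109}(P',Q') = 56524028460638 + 85933281528295*t + 56778327240952*t^2 in F_{102257933254459^3}.
Thus e_{109}(P,Q) = 75054425384073 + 1076156499204*t + 7063446806440*t^2.

75054425384073 + 1076156499204*t + 7063446806440*t^2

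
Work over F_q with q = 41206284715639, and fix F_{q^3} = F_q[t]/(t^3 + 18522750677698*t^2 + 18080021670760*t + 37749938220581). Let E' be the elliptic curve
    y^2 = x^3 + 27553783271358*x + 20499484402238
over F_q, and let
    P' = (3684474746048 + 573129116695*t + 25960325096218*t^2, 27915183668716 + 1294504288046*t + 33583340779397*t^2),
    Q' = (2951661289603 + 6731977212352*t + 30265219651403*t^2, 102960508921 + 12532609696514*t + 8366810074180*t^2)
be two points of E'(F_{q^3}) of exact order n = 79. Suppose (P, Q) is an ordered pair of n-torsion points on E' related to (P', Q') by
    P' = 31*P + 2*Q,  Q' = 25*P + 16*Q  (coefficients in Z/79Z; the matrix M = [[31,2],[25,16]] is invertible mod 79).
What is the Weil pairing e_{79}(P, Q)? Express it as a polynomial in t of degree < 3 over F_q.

5607327295251 + 20656256153782*t + 3765656963045*t^2

e_{79} is bilinear + alternating on E[79], so e_{79}(31*P + 2*Q, 25*P + 16*Q) = e_{79}(P,Q)^(31*16-2*25).
det(M) mod 79 = 51; its inverse in (Z/79)^* is 31 (check: 51*31 mod 79 = 1).
7-bit Miller (1001111) on E'/F_{41206284715639} with a'=27553783271358, b'=20499484402238: accumulate tangent/chord ratios at Q'+S and P'+S'.
Miller gives e_{79}(P',Q') = 4451763036157 + 21535696352454*t + 16828979701212*t^2 in F_{41206284715639^3}.
Finally e_{79}(P,Q) = 5607327295251 + 20656256153782*t + 3765656963045*t^2.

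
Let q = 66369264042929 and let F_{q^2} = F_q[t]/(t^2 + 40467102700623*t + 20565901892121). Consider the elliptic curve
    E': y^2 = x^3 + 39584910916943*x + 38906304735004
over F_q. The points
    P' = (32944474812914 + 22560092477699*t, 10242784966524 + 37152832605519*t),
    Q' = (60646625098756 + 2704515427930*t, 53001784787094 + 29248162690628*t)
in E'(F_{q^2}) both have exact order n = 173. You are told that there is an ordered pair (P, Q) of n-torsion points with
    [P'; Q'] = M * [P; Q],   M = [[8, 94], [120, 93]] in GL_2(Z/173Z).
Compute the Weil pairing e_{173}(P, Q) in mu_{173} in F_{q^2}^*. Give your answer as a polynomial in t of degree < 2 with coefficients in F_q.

Alternating bilinearity on E[173] (values in mu_{173} in F_{66369264042929^2}) gives e(P',Q') = e(P,Q)^det(M).
Hence e(P,Q) = e(P',Q')^{112} where 112 = 17^{-1} mod 173.
8-bit Miller (10101101) on E'/F_{66369264042929} with a'=39584910916943, b'=38906304735004: accumulate tangent/chord ratios at Q'+S and P'+S'.
The quotient is 17802324952131 + 12345006990195*t.
Thus e_{173}(P,Q) = 1259423008582 + 47381015848198*t.

1259423008582 + 47381015848198*t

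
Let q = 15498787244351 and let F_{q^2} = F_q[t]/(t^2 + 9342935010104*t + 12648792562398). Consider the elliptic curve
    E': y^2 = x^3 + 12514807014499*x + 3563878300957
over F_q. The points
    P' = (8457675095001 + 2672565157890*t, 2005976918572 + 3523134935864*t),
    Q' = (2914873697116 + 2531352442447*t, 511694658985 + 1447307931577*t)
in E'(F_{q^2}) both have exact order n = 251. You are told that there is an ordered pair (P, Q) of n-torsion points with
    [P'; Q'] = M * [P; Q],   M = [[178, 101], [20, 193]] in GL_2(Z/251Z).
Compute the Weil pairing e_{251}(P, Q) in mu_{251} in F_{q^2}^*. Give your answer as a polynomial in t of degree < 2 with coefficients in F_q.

13825979974482 + 13622683835100*t

Since e_{251}(P,P)=e_{251}(Q,Q)=1 and e_{251}(Q,P)=e_{251}(P,Q)^{-1}, expanding e_{251}(178*P + 101*Q,20*P + 193*Q) leaves e(P,Q)^det(M).
So e_{251}(P,Q) = e_{251}(P',Q')^{145}, since 206*145 = 1 mod 251.
Build f_{251,P'} and f_{251,Q'} via the 8-bit ladder of 251=11111011_2; evaluate at shifted divisors; quotient in F_{15498787244351^2}.
e_{251}(P',Q') = 4194405442305 + 7052879917883*t.
e_{251}(P,Q) = (4194405442305 + 7052879917883*t)^{145} = 13825979974482 + 13622683835100*t.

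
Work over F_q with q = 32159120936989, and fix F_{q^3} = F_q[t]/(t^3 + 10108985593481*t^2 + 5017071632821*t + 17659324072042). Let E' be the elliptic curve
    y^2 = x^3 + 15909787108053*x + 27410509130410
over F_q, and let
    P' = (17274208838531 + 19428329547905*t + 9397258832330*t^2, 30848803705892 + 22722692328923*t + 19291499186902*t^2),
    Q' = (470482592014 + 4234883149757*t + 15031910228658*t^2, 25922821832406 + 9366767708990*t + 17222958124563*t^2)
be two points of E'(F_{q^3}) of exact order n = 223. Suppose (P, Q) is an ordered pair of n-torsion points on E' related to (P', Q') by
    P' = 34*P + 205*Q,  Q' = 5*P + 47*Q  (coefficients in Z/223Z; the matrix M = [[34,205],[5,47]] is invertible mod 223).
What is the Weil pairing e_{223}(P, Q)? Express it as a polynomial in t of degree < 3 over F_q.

11564785636294 + 16865633507174*t + 18320747736724*t^2

e_{223} is bilinear + alternating on E[223], so e_{223}(34*P + 205*Q, 5*P + 47*Q) = e_{223}(P,Q)^(34*47-205*5).
Inverting 127 mod 223: 72. Thus e_{223}(P,Q) = e(P',Q')^{72}.
Build f_{223,P'} and f_{223,Q'} via the 8-bit ladder of 223=11011111_2; evaluate at shifted divisors; quotient in F_{32159120936989^3}.
The quotient is 9387295123779 + 11710495579527*t + 3908915367291*t^2.
e_{223}(P,Q) = (9387295123779 + 11710495579527*t + 3908915367291*t^2)^{72} = 11564785636294 + 16865633507174*t + 18320747736724*t^2.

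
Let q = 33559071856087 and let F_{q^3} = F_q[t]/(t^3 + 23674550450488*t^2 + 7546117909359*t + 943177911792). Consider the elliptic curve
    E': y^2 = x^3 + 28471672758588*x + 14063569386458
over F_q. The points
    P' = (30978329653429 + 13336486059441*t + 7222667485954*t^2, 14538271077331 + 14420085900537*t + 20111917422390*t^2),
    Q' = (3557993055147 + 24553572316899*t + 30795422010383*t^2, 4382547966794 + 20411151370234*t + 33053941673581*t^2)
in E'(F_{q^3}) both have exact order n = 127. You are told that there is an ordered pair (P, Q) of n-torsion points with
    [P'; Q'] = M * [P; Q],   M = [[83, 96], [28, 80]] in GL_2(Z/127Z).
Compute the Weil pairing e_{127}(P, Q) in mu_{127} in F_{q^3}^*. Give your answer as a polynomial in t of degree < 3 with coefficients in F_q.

The 127-Weil pairing on E[127] over F_{33559071856087} is alternating-bilinear: e_{127}(P',Q') = e_{127}(P,Q)^det(M).
So e_{127}(P,Q) = e_{127}(P',Q')^{17}, since 15*17 = 1 mod 127.
Miller loop for e_{127} over F_{33559071856087^3}: bits of 127 = 1111111; 6 double steps + 6 add steps, l/v at each.
So e_{127}(P',Q') = 3099987246411 + 32606415321843*t + 2879327336672*t^2.
Raise to 17: e(P,Q) = 23792359226463 + 1684054592592*t + 15928502490244*t^2 in mu_{127}.

23792359226463 + 1684054592592*t + 15928502490244*t^2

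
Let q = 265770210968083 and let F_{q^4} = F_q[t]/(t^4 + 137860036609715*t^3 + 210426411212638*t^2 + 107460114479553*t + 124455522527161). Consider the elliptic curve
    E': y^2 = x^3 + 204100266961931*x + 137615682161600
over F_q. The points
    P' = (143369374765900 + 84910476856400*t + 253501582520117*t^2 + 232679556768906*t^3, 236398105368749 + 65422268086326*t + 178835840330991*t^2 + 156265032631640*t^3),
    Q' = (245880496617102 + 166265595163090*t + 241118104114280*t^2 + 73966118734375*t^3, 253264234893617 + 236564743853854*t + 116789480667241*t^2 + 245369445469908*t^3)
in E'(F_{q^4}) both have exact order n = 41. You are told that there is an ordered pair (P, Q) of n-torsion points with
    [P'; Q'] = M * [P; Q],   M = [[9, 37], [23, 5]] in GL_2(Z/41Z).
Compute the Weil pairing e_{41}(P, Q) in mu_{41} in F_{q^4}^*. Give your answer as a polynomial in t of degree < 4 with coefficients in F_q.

Since e_{41}(P,P)=e_{41}(Q,Q)=1 and e_{41}(Q,P)=e_{41}(P,Q)^{-1}, expanding e_{41}(9*P + 37*Q,23*P + 5*Q) leaves e(P,Q)^det(M).
Inverting 14 mod 41: 3. Thus e_{41}(P,Q) = e(P',Q')^{3}.
Build f_{41,P'} and f_{41,Q'} via the 6-bit ladder of 41=101001_2; evaluate at shifted divisors; quotient in F_{265770210968083^4}.
Miller gives e_{41}(P',Q') = 218522186160280 + 244485744112187*t + 253107319532459*t^2 + 56953320961460*t^3 in F_{265770210968083^4}.
Finally e_{41}(P,Q) = 254796913531304 + 122809664105033*t + 230646921670726*t^2 + 179251823834047*t^3.

254796913531304 + 122809664105033*t + 230646921670726*t^2 + 179251823834047*t^3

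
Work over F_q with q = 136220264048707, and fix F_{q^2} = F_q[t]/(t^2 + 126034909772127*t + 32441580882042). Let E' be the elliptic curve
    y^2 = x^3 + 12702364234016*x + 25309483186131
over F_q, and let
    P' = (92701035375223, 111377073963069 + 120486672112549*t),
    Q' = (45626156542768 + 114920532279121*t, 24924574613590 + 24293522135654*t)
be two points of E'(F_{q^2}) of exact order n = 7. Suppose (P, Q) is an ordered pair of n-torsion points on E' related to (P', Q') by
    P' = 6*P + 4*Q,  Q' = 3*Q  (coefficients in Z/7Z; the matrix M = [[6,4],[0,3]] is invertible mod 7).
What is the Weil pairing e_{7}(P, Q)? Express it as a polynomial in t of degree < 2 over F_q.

Alternating bilinearity on E[7] (values in mu_{7} in F_{136220264048707^2}) gives e(P',Q') = e(P,Q)^det(M).
So e_{7}(P,Q) = e_{7}(P',Q')^{2}, since 4*2 = 1 mod 7.
Double-and-add over 111: 3-1 doublings, 3-1 additions; each step l_{T,T}/v_{2T} or l_{T,P'}/v at Q'+S for random S.
Result: e(P',Q') = 68651128940692 + 106661504574888*t.
Raise to 2: e(P,Q) = 53006372088012 + 8624436481441*t in mu_{7}.

53006372088012 + 8624436481441*t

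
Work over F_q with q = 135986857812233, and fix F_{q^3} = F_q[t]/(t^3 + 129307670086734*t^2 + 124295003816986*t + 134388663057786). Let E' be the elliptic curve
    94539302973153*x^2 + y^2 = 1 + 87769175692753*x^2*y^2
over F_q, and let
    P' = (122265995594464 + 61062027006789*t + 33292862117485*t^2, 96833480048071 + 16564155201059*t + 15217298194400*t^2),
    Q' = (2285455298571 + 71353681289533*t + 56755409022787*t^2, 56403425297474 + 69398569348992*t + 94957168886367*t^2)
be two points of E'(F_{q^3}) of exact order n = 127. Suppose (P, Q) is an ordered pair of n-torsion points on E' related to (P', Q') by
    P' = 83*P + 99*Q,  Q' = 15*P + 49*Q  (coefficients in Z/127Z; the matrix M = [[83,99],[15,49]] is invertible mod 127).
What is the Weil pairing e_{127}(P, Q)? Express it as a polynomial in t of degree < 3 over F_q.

e_{127}(aP+bQ,cP+dQ) = e_{127}(P,Q)^(ad-bc); with (a,b,c,d)=(83,99,15,49) this gives the det-127 law.
83*49 - 99*15 = 2582; reduced mod 127: det = 42, inverse 124.
Map (x,y)_Ed via u=(1+y)/(1-y), v=(1+y)/((1-y)x) to Montgomery A=128340323112899,B=98704942416425; then to (a',b')=(106416278710333,94736509732372).
n = 127 = (1111111)_2 (7 bits, wt 7); accumulate f_{127,P'}(Q'+S)/f_{127,P'}(S) along the 6-step ladder.
Miller gives e_{127}(P',Q') = 109052632568688 + 77754014805156*t + 35173730158214*t^2 in F_{135986857812233^3}.
Finally e_{127}(P,Q) = 80728686202165 + 129151988289405*t + 116128186113108*t^2.

80728686202165 + 129151988289405*t + 116128186113108*t^2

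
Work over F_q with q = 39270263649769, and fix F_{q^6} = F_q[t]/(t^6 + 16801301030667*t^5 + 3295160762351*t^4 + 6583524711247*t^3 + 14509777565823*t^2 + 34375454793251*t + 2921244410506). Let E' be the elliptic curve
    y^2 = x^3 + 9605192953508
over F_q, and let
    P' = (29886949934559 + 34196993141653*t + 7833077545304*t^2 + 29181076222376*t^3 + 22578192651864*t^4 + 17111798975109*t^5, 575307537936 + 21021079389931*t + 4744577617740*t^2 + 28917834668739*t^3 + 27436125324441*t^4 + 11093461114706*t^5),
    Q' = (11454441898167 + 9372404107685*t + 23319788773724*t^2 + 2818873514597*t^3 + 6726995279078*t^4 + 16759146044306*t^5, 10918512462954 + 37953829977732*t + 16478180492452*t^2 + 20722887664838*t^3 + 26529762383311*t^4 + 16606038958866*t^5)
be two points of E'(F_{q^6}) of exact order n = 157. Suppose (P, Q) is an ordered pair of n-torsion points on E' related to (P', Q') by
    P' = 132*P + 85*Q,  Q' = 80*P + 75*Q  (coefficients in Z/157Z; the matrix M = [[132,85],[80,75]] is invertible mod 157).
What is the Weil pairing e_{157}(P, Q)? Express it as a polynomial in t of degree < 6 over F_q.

e_{157} is bilinear + alternating on E[157], so e_{157}(132*P + 85*Q, 80*P + 75*Q) = e_{157}(P,Q)^(132*75-85*80).
det M = 132*75 - 85*80 = 3100 = 117 (mod 157); 117^{-1} = 51 (mod 157).
Double-and-add over 10011101: 8-1 doublings, 5-1 additions; each step l_{T,T}/v_{2T} or l_{T,P'}/v at Q'+S for random S.
So e_{157}(P',Q') = 13679901469878 + 30146973567171*t + 26035119509488*t^2 + 6404813347182*t^3 + 10545210801866*t^4 + 27306341140520*t^5.
Hence e(P,Q) = 22361209077112 + 21120882001143*t + 29273419628946*t^2 + 29327849116451*t^3 + 10618794741256*t^4 + 29226347403942*t^5 in F_{39270263649769^6}^*.

22361209077112 + 21120882001143*t + 29273419628946*t^2 + 29327849116451*t^3 + 10618794741256*t^4 + 29226347403942*t^5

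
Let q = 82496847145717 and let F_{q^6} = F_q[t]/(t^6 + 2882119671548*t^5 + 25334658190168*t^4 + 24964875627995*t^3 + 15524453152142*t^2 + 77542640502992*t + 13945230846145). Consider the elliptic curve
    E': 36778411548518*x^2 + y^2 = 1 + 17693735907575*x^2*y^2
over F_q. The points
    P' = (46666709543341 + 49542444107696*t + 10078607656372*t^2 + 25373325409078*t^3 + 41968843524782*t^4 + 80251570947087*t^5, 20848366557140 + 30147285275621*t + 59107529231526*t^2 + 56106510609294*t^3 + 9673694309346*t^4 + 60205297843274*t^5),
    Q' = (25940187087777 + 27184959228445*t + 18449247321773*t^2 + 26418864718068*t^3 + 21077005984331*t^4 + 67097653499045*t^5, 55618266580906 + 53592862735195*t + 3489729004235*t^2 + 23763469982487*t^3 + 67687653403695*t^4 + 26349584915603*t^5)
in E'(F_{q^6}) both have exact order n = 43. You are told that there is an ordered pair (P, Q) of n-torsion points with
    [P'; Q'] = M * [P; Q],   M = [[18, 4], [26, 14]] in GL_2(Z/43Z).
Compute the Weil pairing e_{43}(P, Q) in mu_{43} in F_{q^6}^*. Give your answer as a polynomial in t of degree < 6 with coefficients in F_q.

e_{43} is bilinear + alternating on E[43], so e_{43}(18*P + 4*Q, 26*P + 14*Q) = e_{43}(P,Q)^(18*14-4*26).
So e_{43}(P,Q) = e_{43}(P',Q')^{34}, since 19*34 = 1 mod 43.
Edwards->Montgomery: u=(1+y)/(1-y), v=u/x -> 78279661944294v^2=u^3+1880483416160u^2+u; then x_W=25395380696665u+77826063864113: y^2=x^3+36248442225640*x+51148795499007.
n = 43 = (101011)_2 (6 bits, wt 4); accumulate f_{43,P'}(Q'+S)/f_{43,P'}(S) along the 5-step ladder.
f_P(D_Q)/f_Q(D_P) = 30560565140629 + 21098238044622*t + 70485057301382*t^2 + 55877330702779*t^3 + 50149812533822*t^4 + 32200057654524*t^5.
(30560565140629 + 21098238044622*t + 70485057301382*t^2 + 55877330702779*t^3 + 50149812533822*t^4 + 32200057654524*t^5)^{34} mod (82496847145717,f) = 32348757446048 + 76432043187205*t + 35188045473112*t^2 + 72925770406260*t^3 + 73274457814154*t^4 + 75618474743826*t^5.

32348757446048 + 76432043187205*t + 35188045473112*t^2 + 72925770406260*t^3 + 73274457814154*t^4 + 75618474743826*t^5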